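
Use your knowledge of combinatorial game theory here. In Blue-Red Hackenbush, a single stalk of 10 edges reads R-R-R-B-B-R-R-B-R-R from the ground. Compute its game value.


Edges (from ground): R-R-R-B-B-R-R-B-R-R
By Berlekamp's sign-expansion rule, a Blue-Red Hackenbush stalk has the value of the surreal number whose sign sequence is the edge sequence with B -> + and R -> -.
Sign sequence: ---++--+--
Trace the sign expansion in the surreal number tree, starting from 0:
Edge 1: R (sign -) -> bounds (-inf, 0), value = -1
Edge 2: R (sign -) -> bounds (-inf, -1), value = -2
Edge 3: R (sign -) -> bounds (-inf, -2), value = -3
Edge 4: B (sign +) -> bounds (-3, -2), value = -5/2
Edge 5: B (sign +) -> bounds (-5/2, -2), value = -9/4
Edge 6: R (sign -) -> bounds (-5/2, -9/4), value = -19/8
Edge 7: R (sign -) -> bounds (-5/2, -19/8), value = -39/16
Edge 8: B (sign +) -> bounds (-39/16, -19/8), value = -77/32
Edge 9: R (sign -) -> bounds (-39/16, -77/32), value = -155/64
Edge 10: R (sign -) -> bounds (-39/16, -155/64), value = -311/128
Game value = -311/128

-311/128


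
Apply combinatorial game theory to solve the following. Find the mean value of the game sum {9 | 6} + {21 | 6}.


G1 = {9 | 6}, G2 = {21 | 6}
Each is a switch {a | b} with numbers a > b; its mean value is (a + b)/2, and mean value is additive over game sums: m(G1 + G2) = m(G1) + m(G2).
Mean of G1 = (9 + (6))/2 = 15/2 = 15/2
Mean of G2 = (21 + (6))/2 = 27/2 = 27/2
Mean of G1 + G2 = 15/2 + 27/2 = 21

21


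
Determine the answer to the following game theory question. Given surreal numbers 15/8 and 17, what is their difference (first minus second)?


x = 15/8, y = 17
Converting to common denominator: 8
x = 15/8, y = 136/8
x - y = 15/8 - 17 = -121/8

-121/8


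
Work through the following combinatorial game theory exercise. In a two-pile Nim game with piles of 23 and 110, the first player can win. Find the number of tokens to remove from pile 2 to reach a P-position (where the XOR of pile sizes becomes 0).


Piles: 23 and 110
Current XOR: 23 XOR 110 = 121 (non-zero, so this is an N-position).
To make the XOR zero, we need to find a move that balances the piles.
For pile 2 (size 110): target = 110 XOR 121 = 23
We reduce pile 2 from 110 to 23.
Tokens removed: 110 - 23 = 87
Verification: 23 XOR 23 = 0

87


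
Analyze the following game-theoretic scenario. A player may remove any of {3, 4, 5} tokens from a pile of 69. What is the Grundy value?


The subtraction set is S = {3, 4, 5}.
G(k) = mex{ G(k - s) : s in S, s <= k }. We compute iteratively: G(0) = 0.
G(1) = mex({}) = 0
G(2) = mex({}) = 0
G(3) = mex({0}) = 1
G(4) = mex({0}) = 1
G(5) = mex({0}) = 1
G(6) = mex({0, 1}) = 2
G(7) = mex({0, 1}) = 2
G(8) = mex({1}) = 0
G(9) = mex({1, 2}) = 0
G(10) = mex({1, 2}) = 0
G(11) = mex({0, 2}) = 1
G(12) = mex({0, 2}) = 1
Observe that G(8)..G(12) = 0, 0, 0, 1, 1 repeats G(0)..G(4) = 0, 0, 0, 1, 1.
For k >= max(S) = 5, G(k) is determined by the previous 5 values G(k-5)..G(k-1); a window of 5 consecutive values has recurred shifted by 8, so by induction G(k + 8) = G(k) for all k >= 0: the sequence is periodic from the start with period 8.
One period: G(0..7) = 0, 0, 0, 1, 1, 1, 2, 2.
69 mod 8 = 5, so G(69) = G(5) = 1.

1


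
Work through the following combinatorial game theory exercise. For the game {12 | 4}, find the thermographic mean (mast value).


Game = {12 | 4}, a switch {a | b} with numbers a > b.
Its thermograph has left wall a - t and right wall b + t, which meet at t = (a - b)/2, where both equal (a + b)/2. So the mast (mean value) is at (a + b)/2.
Mean = (12 + (4))/2 = 16/2 = 8

8


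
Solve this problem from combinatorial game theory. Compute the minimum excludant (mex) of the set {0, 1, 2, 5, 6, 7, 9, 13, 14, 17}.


Set = {0, 1, 2, 5, 6, 7, 9, 13, 14, 17}
0 is in the set.
1 is in the set.
2 is in the set.
3 is NOT in the set. This is the mex.
mex = 3

3


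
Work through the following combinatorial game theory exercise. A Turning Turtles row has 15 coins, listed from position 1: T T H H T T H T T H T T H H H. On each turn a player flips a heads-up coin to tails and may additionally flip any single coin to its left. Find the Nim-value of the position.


Coins: T T H H T T H T T H T T H H H
Key fact: a single head at position k behaves exactly like a Nim heap of size k (turning it to T and optionally flipping a coin at j < k corresponds to moving the heap from k to j, or to 0), and heads combine as a disjunctive sum (two heads at the same place would cancel, matching j XOR j = 0). So the Nim-value is the XOR of the 1-indexed positions of the heads.
Face-up positions (1-indexed): [3, 4, 7, 10, 13, 14, 15]
XOR 0 with 3: 0 XOR 3 = 3
XOR 3 with 4: 3 XOR 4 = 7
XOR 7 with 7: 7 XOR 7 = 0
XOR 0 with 10: 0 XOR 10 = 10
XOR 10 with 13: 10 XOR 13 = 7
XOR 7 with 14: 7 XOR 14 = 9
XOR 9 with 15: 9 XOR 15 = 6
Nim-value = 6

6


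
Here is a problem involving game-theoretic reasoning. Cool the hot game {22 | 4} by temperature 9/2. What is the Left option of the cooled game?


Original game: {22 | 4} (a switch {a | b} with a > b).
Cooling by t (for t below the temperature (a - b)/2 = 9) taxes each move by t: {a | b} cooled by t is {a - t | b + t}.
Cooling amount: t = 9/2
Cooled Left option: 22 - 9/2 = 35/2
Cooled Right option: 4 + 9/2 = 17/2
Cooled game: {35/2 | 17/2}
Left option = 35/2

35/2


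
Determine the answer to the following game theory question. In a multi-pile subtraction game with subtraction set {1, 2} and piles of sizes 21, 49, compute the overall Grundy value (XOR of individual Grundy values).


Subtraction set: {1, 2}
For this subtraction set, G(n) = n mod 3 (period = max + 1 = 3).
Pile 1 (size 21): G(21) = 21 mod 3 = 0
Pile 2 (size 49): G(49) = 49 mod 3 = 1
Total Grundy value = XOR of all: 0 XOR 1 = 1

1


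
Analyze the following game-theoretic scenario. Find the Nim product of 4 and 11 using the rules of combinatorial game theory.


Nim multiplication is bilinear over XOR: (u XOR v) * w = (u*w) XOR (v*w).
So we split each operand into its bit components and XOR the pairwise Nim products.
4 = 4 (as XOR of powers of 2).
11 = 1 + 2 + 8 (as XOR of powers of 2).
Using the standard Nim-product table on single bits:
  2*2 = 3,   2*4 = 8,   2*8 = 12,
  4*4 = 6,   4*8 = 11,  8*8 = 13,
and  1*x = x (identity), k*l = l*k (commutative).
Pairwise Nim products:
  4 * 1 = 4
  4 * 2 = 8
  4 * 8 = 11
XOR them: 4 XOR 8 XOR 11 = 7.
Result: 4 * 11 = 7 (in Nim).

7


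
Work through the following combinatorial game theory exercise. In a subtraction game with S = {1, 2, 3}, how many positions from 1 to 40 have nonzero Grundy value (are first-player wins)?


Subtraction set S = {1, 2, 3}, so G(n) = n mod 4.
G(n) = 0 when n is a multiple of 4.
Multiples of 4 in [1, 40]: 10
N-positions (nonzero Grundy) = 40 - 10 = 30

30


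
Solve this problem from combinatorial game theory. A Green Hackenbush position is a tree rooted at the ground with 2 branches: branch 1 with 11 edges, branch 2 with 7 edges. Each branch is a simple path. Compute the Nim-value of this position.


The tree has 2 branches from the ground vertex.
In Green Hackenbush, the Nim-value of a simple path of length k is k.
Branch 1: length 11, Nim-value = 11
Branch 2: length 7, Nim-value = 7
Total Nim-value = XOR of all branch values:
0 XOR 11 = 11
11 XOR 7 = 12
Nim-value of the tree = 12

12


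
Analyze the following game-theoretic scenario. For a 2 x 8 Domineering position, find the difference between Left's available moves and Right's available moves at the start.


Board is 2 x 8 (rows x cols).
Left (vertical) placements: (rows-1) * cols = 1 * 8 = 8
Right (horizontal) placements: rows * (cols-1) = 2 * 7 = 14
Advantage = Left - Right = 8 - 14 = -6

-6


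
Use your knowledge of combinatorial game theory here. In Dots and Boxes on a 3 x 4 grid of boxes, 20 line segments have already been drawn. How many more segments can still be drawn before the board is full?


Grid: 3 x 4 boxes, i.e. 4 rows and 5 columns of dots.
Horizontal edges: (rows + 1) * cols = 4 * 4 = 16
Vertical edges: rows * (cols + 1) = 3 * 5 = 15
Total edges: 16 + 15 = 31
Edges drawn: 20
Remaining: 31 - 20 = 11

11


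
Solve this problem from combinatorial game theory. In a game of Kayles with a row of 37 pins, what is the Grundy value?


Kayles: a move removes 1 or 2 adjacent pins from a contiguous row.
Removing pins from a row of k leaves two independent rows (a, b) with a + b = k - 1 (one pin) or a + b = k - 2 (two pins); an end removal gives a = 0.
By Sprague-Grundy, G(k) = mex{ G(a) XOR G(b) } over all these splits. G(0) = 0.
G(1): splits (0,0):0^0=0 -> mex({0}) = 1
G(2): splits (0,1):0^1=1 (0,0):0^0=0 -> mex({0, 1}) = 2
G(3): splits (0,2):0^2=2 (1,1):1^1=0 (0,1):0^1=1 -> mex({0, 1, 2}) = 3
G(4): splits (0,3):0^3=3 (1,2):1^2=3 (0,2):0^2=2 (1,1):1^1=0 -> mex({0, 2, 3}) = 1
G(5): splits (0,4):0^1=1 (1,3):1^3=2 (2,2):2^2=0 (0,3):0^3=3 (1,2):1^2=3 -> mex({0, 1, 2, 3}) = 4
G(6) = mex({0, 1, 2, 4}) = 3
G(7) = mex({0, 1, 3, 4, 5}) = 2
G(8) = mex({0, 2, 3, 5, 6}) = 1
G(9) = mex({0, 1, 2, 3, 6, 7}) = 4
G(10) = mex({0, 1, 3, 4, 5, 7}) = 2
G(11) = mex({0, 1, 2, 3, 4, 5}) = 6
G(12) = mex({0, 1, 2, 3, 5, 6, 7}) = 4
G(13) = mex({0, 2, 3, 4, 6, 7}) = 1
G(14) = mex({0, 1, 4, 5, 6, 7}) = 2
G(15) = mex({0, 1, 2, 3, 4, 5, 6}) = 7
G(16) = mex({0, 2, 3, 5, 6, 7}) = 1
G(17) = mex({0, 1, 2, 3, 5, 6, 7}) = 4
G(18) = mex({0, 1, 2, 4, 5, 6}) = 3
G(19) = mex({0, 1, 3, 4, 5, 7}) = 2
G(20) = mex({0, 2, 3, 4, 5, 6, 7}) = 1
G(21) = mex({0, 1, 2, 3, 5, 6, 7}) = 4
G(22) = mex({0, 1, 2, 3, 4, 5, 7}) = 6
G(23) = mex({0, 1, 2, 3, 4, 5, 6}) = 7
G(24) = mex({0, 1, 2, 3, 5, 6, 7}) = 4
G(25) = mex({0, 2, 3, 4, 6, 7}) = 1
G(26) = mex({0, 1, 3, 4, 5, 6, 7}) = 2
G(27) = mex({0, 1, 2, 3, 4, 5, 6, 7}) = 8
G(28) = mex({0, 1, 2, 3, 4, 6, 7, 8}) = 5
G(29) = mex({0, 1, 2, 3, 5, 6, 7, 8, 9}) = 4
G(30) = mex({0, 1, 2, 3, 4, 5, 6, 9, 10}) = 7
G(31) = mex({0, 1, 3, 4, 5, 7, 10, 11}) = 2
G(32) = mex({0, 2, 3, 4, 5, 6, 7, 9, 11}) = 1
G(33) = mex({0, 1, 2, 3, 4, 5, 6, 7, 9, 12}) = 8
G(34) = mex({0, 1, 2, 3, 4, 5, 7, 8, 11, 12}) = 6
G(35) = mex({0, 1, 2, 3, 4, 5, 6, 8, 9, 10, 11}) = 7
G(36) = mex({0, 1, 2, 3, 5, 6, 7, 9, 10}) = 4
G(37) = mex({0, 2, 3, 4, 6, 7, 9, 10, 11, 12}) = 1
Therefore G(37) = 1.

1


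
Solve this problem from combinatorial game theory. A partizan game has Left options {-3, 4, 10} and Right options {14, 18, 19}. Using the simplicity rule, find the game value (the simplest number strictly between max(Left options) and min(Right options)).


Left options: {-3, 4, 10}, max = 10
Right options: {14, 18, 19}, min = 14
All options are numbers and max(Left) < min(Right), so by the simplicity theorem the value is the simplest (earliest-born) number strictly between 10 and 14.
Integers 11 through 13 all lie strictly between 10 and 14.
Among integers, the simplest (lowest birthday = smallest |n|; 0 is born on day 0, +-n on day n) is 11.
No non-integer in the interval can be simpler: if x is a non-integer in the interval, then floor(x) or ceil(x) also lies in the interval (the interval contains an integer), and both are proper prefixes of x's sign expansion, i.e. born earlier. So the game value is 11.
Game value = 11

11


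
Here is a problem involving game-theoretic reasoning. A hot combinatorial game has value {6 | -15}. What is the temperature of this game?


The game is {6 | -15}, a switch {a | b} with numbers a > b.
Cooling {a | b} by t gives {a - t | b + t}, which stops being hot when a - t = b + t, i.e. at t = (a - b)/2. So the temperature of a switch is (a - b)/2.
Temperature = (Left option - Right option) / 2
= (6 - (-15)) / 2
= 21 / 2
= 21/2

21/2


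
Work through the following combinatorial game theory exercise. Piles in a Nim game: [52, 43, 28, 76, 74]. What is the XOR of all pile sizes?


We need the XOR (exclusive or) of all pile sizes.
After XOR-ing pile 1 (size 52): 0 XOR 52 = 52
After XOR-ing pile 2 (size 43): 52 XOR 43 = 31
After XOR-ing pile 3 (size 28): 31 XOR 28 = 3
After XOR-ing pile 4 (size 76): 3 XOR 76 = 79
After XOR-ing pile 5 (size 74): 79 XOR 74 = 5
The Nim-value of this position is 5.

5


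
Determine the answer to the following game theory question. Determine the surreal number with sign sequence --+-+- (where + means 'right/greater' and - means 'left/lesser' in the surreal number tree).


Sign expansion: --+-+-
Rule: track bounds (lo, hi), initially (-inf, +inf). On '+', the current value becomes lo and we move to the simplest number in (value, hi): value + 1 if hi = +inf, otherwise the midpoint (value + hi)/2. On '-', the current value becomes hi and we move to value - 1 if lo = -inf, otherwise the midpoint (lo + value)/2.
Start at 0.
Step 1: sign = -, move left. Bounds: (-inf, 0). Value = -1
Step 2: sign = -, move left. Bounds: (-inf, -1). Value = -2
Step 3: sign = +, move right. Bounds: (-2, -1). Value = -3/2
Step 4: sign = -, move left. Bounds: (-2, -3/2). Value = -7/4
Step 5: sign = +, move right. Bounds: (-7/4, -3/2). Value = -13/8
Step 6: sign = -, move left. Bounds: (-7/4, -13/8). Value = -27/16
The surreal number with sign expansion --+-+- is -27/16.

-27/16


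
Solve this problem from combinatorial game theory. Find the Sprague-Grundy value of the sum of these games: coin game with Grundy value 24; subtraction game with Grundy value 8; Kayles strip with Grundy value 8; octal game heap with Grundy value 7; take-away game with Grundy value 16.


By the Sprague-Grundy theorem, the Grundy value of a sum of games is the XOR of individual Grundy values.
coin game: Grundy value = 24. Running XOR: 0 XOR 24 = 24
subtraction game: Grundy value = 8. Running XOR: 24 XOR 8 = 16
Kayles strip: Grundy value = 8. Running XOR: 16 XOR 8 = 24
octal game heap: Grundy value = 7. Running XOR: 24 XOR 7 = 31
take-away game: Grundy value = 16. Running XOR: 31 XOR 16 = 15
The combined Grundy value is 15.

15


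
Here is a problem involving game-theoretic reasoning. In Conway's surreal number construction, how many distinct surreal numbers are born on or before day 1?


Day 0: {|} = 0 is born. Count = 1.
Day n: the number of surreal numbers born by day n is 2^(n+1) - 1.
By day 0: 2^1 - 1 = 1
By day 1: 2^2 - 1 = 3
By day 1: 3 surreal numbers.

3


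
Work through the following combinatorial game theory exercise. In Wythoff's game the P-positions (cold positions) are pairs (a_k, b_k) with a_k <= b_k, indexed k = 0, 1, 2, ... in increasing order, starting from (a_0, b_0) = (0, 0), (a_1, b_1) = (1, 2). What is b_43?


By Wythoff's theorem, a_k = floor(k * phi) and b_k = floor(k * phi^2) = a_k + k, where phi = (1 + sqrt(5))/2 is the golden ratio.
phi = (1 + sqrt(5))/2 = 1.618034
phi^2 = phi + 1 = 2.618034
k = 43
k * phi^2 = 43 * 2.618034 = 112.575462
b_43 = floor(k * phi^2) = 112 (check: a_43 + k = 69 + 43 = 112)

112


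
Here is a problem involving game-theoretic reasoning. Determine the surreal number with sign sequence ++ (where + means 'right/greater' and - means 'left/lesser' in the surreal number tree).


Sign expansion: ++
Rule: track bounds (lo, hi), initially (-inf, +inf). On '+', the current value becomes lo and we move to the simplest number in (value, hi): value + 1 if hi = +inf, otherwise the midpoint (value + hi)/2. On '-', the current value becomes hi and we move to value - 1 if lo = -inf, otherwise the midpoint (lo + value)/2.
Start at 0.
Step 1: sign = +, move right. Bounds: (0, +inf). Value = 1
Step 2: sign = +, move right. Bounds: (1, +inf). Value = 2
The surreal number with sign expansion ++ is 2.

2


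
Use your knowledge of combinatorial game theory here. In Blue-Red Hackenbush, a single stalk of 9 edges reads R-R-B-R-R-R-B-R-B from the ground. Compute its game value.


Edges (from ground): R-R-B-R-R-R-B-R-B
By Berlekamp's sign-expansion rule, a Blue-Red Hackenbush stalk has the value of the surreal number whose sign sequence is the edge sequence with B -> + and R -> -.
Sign sequence: --+---+-+
Trace the sign expansion in the surreal number tree, starting from 0:
Edge 1: R (sign -) -> bounds (-inf, 0), value = -1
Edge 2: R (sign -) -> bounds (-inf, -1), value = -2
Edge 3: B (sign +) -> bounds (-2, -1), value = -3/2
Edge 4: R (sign -) -> bounds (-2, -3/2), value = -7/4
Edge 5: R (sign -) -> bounds (-2, -7/4), value = -15/8
Edge 6: R (sign -) -> bounds (-2, -15/8), value = -31/16
Edge 7: B (sign +) -> bounds (-31/16, -15/8), value = -61/32
Edge 8: R (sign -) -> bounds (-31/16, -61/32), value = -123/64
Edge 9: B (sign +) -> bounds (-123/64, -61/32), value = -245/128
Game value = -245/128

-245/128


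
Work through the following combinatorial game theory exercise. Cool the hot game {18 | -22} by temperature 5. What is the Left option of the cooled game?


Original game: {18 | -22} (a switch {a | b} with a > b).
Cooling by t (for t below the temperature (a - b)/2 = 20) taxes each move by t: {a | b} cooled by t is {a - t | b + t}.
Cooling amount: t = 5
Cooled Left option: 18 - 5 = 13
Cooled Right option: -22 + 5 = -17
Cooled game: {13 | -17}
Left option = 13

13


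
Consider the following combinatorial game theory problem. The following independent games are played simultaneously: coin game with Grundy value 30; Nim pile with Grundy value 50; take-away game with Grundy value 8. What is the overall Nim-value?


By the Sprague-Grundy theorem, the Grundy value of a sum of games is the XOR of individual Grundy values.
coin game: Grundy value = 30. Running XOR: 0 XOR 30 = 30
Nim pile: Grundy value = 50. Running XOR: 30 XOR 50 = 44
take-away game: Grundy value = 8. Running XOR: 44 XOR 8 = 36
The combined Grundy value is 36.

36


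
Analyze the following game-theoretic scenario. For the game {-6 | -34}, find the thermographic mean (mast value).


Game = {-6 | -34}, a switch {a | b} with numbers a > b.
Its thermograph has left wall a - t and right wall b + t, which meet at t = (a - b)/2, where both equal (a + b)/2. So the mast (mean value) is at (a + b)/2.
Mean = (-6 + (-34))/2 = -40/2 = -20

-20


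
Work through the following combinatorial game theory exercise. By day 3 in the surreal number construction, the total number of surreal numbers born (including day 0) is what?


Day 0: {|} = 0 is born. Count = 1.
Day n: the number of surreal numbers born by day n is 2^(n+1) - 1.
By day 0: 2^1 - 1 = 1
By day 1: 2^2 - 1 = 3
By day 2: 2^3 - 1 = 7
By day 3: 2^4 - 1 = 15
By day 3: 15 surreal numbers.

15


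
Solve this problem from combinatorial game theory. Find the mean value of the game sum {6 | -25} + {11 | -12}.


G1 = {6 | -25}, G2 = {11 | -12}
Each is a switch {a | b} with numbers a > b; its mean value is (a + b)/2, and mean value is additive over game sums: m(G1 + G2) = m(G1) + m(G2).
Mean of G1 = (6 + (-25))/2 = -19/2 = -19/2
Mean of G2 = (11 + (-12))/2 = -1/2 = -1/2
Mean of G1 + G2 = -19/2 + -1/2 = -10

-10


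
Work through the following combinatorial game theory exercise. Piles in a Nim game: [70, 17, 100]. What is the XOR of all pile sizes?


We need the XOR (exclusive or) of all pile sizes.
After XOR-ing pile 1 (size 70): 0 XOR 70 = 70
After XOR-ing pile 2 (size 17): 70 XOR 17 = 87
After XOR-ing pile 3 (size 100): 87 XOR 100 = 51
The Nim-value of this position is 51.

51


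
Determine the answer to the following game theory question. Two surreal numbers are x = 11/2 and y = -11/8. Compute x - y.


x = 11/2, y = -11/8
Converting to common denominator: 8
x = 44/8, y = -11/8
x - y = 11/2 - -11/8 = 55/8

55/8


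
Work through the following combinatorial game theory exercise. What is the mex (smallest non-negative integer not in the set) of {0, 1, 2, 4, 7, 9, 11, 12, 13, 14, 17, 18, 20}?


Set = {0, 1, 2, 4, 7, 9, 11, 12, 13, 14, 17, 18, 20}
0 is in the set.
1 is in the set.
2 is in the set.
3 is NOT in the set. This is the mex.
mex = 3

3


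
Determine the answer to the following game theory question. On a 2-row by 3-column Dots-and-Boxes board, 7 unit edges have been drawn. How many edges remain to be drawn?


Grid: 2 x 3 boxes, i.e. 3 rows and 4 columns of dots.
Horizontal edges: (rows + 1) * cols = 3 * 3 = 9
Vertical edges: rows * (cols + 1) = 2 * 4 = 8
Total edges: 9 + 8 = 17
Edges drawn: 7
Remaining: 17 - 7 = 10

10


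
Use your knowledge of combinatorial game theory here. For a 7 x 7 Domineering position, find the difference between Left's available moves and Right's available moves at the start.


Board is 7 x 7 (rows x cols).
Left (vertical) placements: (rows-1) * cols = 6 * 7 = 42
Right (horizontal) placements: rows * (cols-1) = 7 * 6 = 42
Advantage = Left - Right = 42 - 42 = 0

0


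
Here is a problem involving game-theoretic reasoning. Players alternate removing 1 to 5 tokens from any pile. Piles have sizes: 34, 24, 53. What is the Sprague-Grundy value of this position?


Subtraction set: {1, 2, 3, 4, 5}
For this subtraction set, G(n) = n mod 6 (period = max + 1 = 6).
Pile 1 (size 34): G(34) = 34 mod 6 = 4
Pile 2 (size 24): G(24) = 24 mod 6 = 0
Pile 3 (size 53): G(53) = 53 mod 6 = 5
Total Grundy value = XOR of all: 4 XOR 0 XOR 5 = 1

1


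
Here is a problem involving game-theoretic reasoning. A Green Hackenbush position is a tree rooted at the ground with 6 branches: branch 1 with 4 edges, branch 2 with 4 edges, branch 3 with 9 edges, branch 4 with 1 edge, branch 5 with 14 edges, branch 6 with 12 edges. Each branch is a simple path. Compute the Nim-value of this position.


The tree has 6 branches from the ground vertex.
In Green Hackenbush, the Nim-value of a simple path of length k is k.
Branch 1: length 4, Nim-value = 4
Branch 2: length 4, Nim-value = 4
Branch 3: length 9, Nim-value = 9
Branch 4: length 1, Nim-value = 1
Branch 5: length 14, Nim-value = 14
Branch 6: length 12, Nim-value = 12
Total Nim-value = XOR of all branch values:
0 XOR 4 = 4
4 XOR 4 = 0
0 XOR 9 = 9
9 XOR 1 = 8
8 XOR 14 = 6
6 XOR 12 = 10
Nim-value of the tree = 10

10


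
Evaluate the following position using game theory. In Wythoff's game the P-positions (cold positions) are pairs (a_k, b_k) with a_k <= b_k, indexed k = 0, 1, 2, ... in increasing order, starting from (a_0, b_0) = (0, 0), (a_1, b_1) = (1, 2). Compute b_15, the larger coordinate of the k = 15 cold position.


By Wythoff's theorem, a_k = floor(k * phi) and b_k = floor(k * phi^2) = a_k + k, where phi = (1 + sqrt(5))/2 is the golden ratio.
phi = (1 + sqrt(5))/2 = 1.618034
phi^2 = phi + 1 = 2.618034
k = 15
k * phi^2 = 15 * 2.618034 = 39.270510
b_15 = floor(k * phi^2) = 39 (check: a_15 + k = 24 + 15 = 39)

39


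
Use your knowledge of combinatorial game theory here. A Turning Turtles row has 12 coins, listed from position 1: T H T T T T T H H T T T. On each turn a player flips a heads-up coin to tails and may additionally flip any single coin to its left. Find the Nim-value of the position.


Coins: T H T T T T T H H T T T
Key fact: a single head at position k behaves exactly like a Nim heap of size k (turning it to T and optionally flipping a coin at j < k corresponds to moving the heap from k to j, or to 0), and heads combine as a disjunctive sum (two heads at the same place would cancel, matching j XOR j = 0). So the Nim-value is the XOR of the 1-indexed positions of the heads.
Face-up positions (1-indexed): [2, 8, 9]
XOR 0 with 2: 0 XOR 2 = 2
XOR 2 with 8: 2 XOR 8 = 10
XOR 10 with 9: 10 XOR 9 = 3
Nim-value = 3

3


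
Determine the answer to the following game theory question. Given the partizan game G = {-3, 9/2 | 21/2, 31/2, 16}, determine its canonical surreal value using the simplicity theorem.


Left options: {-3, 9/2}, max = 9/2
Right options: {21/2, 31/2, 16}, min = 21/2
All options are numbers and max(Left) < min(Right), so by the simplicity theorem the value is the simplest (earliest-born) number strictly between 9/2 and 21/2.
Integers 5 through 10 all lie strictly between 9/2 and 21/2.
Among integers, the simplest (lowest birthday = smallest |n|; 0 is born on day 0, +-n on day n) is 5.
No non-integer in the interval can be simpler: if x is a non-integer in the interval, then floor(x) or ceil(x) also lies in the interval (the interval contains an integer), and both are proper prefixes of x's sign expansion, i.e. born earlier. So the game value is 5.
Game value = 5

5


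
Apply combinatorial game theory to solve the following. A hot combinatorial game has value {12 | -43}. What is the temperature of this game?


The game is {12 | -43}, a switch {a | b} with numbers a > b.
Cooling {a | b} by t gives {a - t | b + t}, which stops being hot when a - t = b + t, i.e. at t = (a - b)/2. So the temperature of a switch is (a - b)/2.
Temperature = (Left option - Right option) / 2
= (12 - (-43)) / 2
= 55 / 2
= 55/2

55/2


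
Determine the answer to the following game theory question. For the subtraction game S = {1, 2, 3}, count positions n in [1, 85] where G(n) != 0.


Subtraction set S = {1, 2, 3}, so G(n) = n mod 4.
G(n) = 0 when n is a multiple of 4.
Multiples of 4 in [1, 85]: 21
N-positions (nonzero Grundy) = 85 - 21 = 64

64


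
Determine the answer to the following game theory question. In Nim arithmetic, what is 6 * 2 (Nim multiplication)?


Nim multiplication is bilinear over XOR: (u XOR v) * w = (u*w) XOR (v*w).
So we split each operand into its bit components and XOR the pairwise Nim products.
6 = 2 + 4 (as XOR of powers of 2).
2 = 2 (as XOR of powers of 2).
Using the standard Nim-product table on single bits:
  2*2 = 3,   2*4 = 8,   2*8 = 12,
  4*4 = 6,   4*8 = 11,  8*8 = 13,
and  1*x = x (identity), k*l = l*k (commutative).
Pairwise Nim products:
  2 * 2 = 3
  4 * 2 = 8
XOR them: 3 XOR 8 = 11.
Result: 6 * 2 = 11 (in Nim).

11


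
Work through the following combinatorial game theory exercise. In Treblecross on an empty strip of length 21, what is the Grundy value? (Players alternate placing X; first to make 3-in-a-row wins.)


Treblecross: place X on empty cells; 3-in-a-row wins.
Playing within two cells of an existing X lets the opponent win at once, so sensible play treats the cells i-2..i+2 around each X as dead. The player left with no safe cell loses, so this is a normal-play take-away game on strips of safe cells.
Placing X at cell i (0-indexed) of a strip of k safe cells leaves independent strips of sizes max(0, i-2) and max(0, k-i-3). Hence G(k) = mex{ G(max(0,i-2)) XOR G(max(0,k-i-3)) : 0 <= i < k }, with G(0) = 0.
G(1): splits (0,0):0^0=0 -> mex({0}) = 1
G(2): splits (0,0):0^0=0 -> mex({0}) = 1
G(3): splits (0,0):0^0=0 -> mex({0}) = 1
G(4): splits (0,1):0^1=1 (0,0):0^0=0 -> mex({0, 1}) = 2
G(5): splits (0,2):0^1=1 (0,1):0^1=1 (0,0):0^0=0 -> mex({0, 1}) = 2
G(6) = mex({1}) = 0
G(7) = mex({0, 1, 2}) = 3
G(8) = mex({0, 1, 2}) = 3
G(9) = mex({0, 2}) = 1
G(10) = mex({0, 2, 3}) = 1
G(11) = mex({0, 3}) = 1
G(12) = mex({1, 3}) = 0
G(13) = mex({0, 1, 2, 3}) = 4
G(14) = mex({0, 1, 2}) = 3
G(15) = mex({0, 1, 2}) = 3
G(16) = mex({0, 1, 2, 4}) = 3
G(17) = mex({0, 1, 3, 4}) = 2
G(18) = mex({0, 1, 3, 4}) = 2
G(19) = mex({0, 1, 3, 5}) = 2
G(20) = mex({0, 1, 2, 3, 5}) = 4
G(21) = mex({0, 1, 2, 3, 5}) = 4
Therefore G(21) = 4.

4


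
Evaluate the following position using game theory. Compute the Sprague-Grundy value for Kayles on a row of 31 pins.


Kayles: a move removes 1 or 2 adjacent pins from a contiguous row.
Removing pins from a row of k leaves two independent rows (a, b) with a + b = k - 1 (one pin) or a + b = k - 2 (two pins); an end removal gives a = 0.
By Sprague-Grundy, G(k) = mex{ G(a) XOR G(b) } over all these splits. G(0) = 0.
G(1): splits (0,0):0^0=0 -> mex({0}) = 1
G(2): splits (0,1):0^1=1 (0,0):0^0=0 -> mex({0, 1}) = 2
G(3): splits (0,2):0^2=2 (1,1):1^1=0 (0,1):0^1=1 -> mex({0, 1, 2}) = 3
G(4): splits (0,3):0^3=3 (1,2):1^2=3 (0,2):0^2=2 (1,1):1^1=0 -> mex({0, 2, 3}) = 1
G(5): splits (0,4):0^1=1 (1,3):1^3=2 (2,2):2^2=0 (0,3):0^3=3 (1,2):1^2=3 -> mex({0, 1, 2, 3}) = 4
G(6) = mex({0, 1, 2, 4}) = 3
G(7) = mex({0, 1, 3, 4, 5}) = 2
G(8) = mex({0, 2, 3, 5, 6}) = 1
G(9) = mex({0, 1, 2, 3, 6, 7}) = 4
G(10) = mex({0, 1, 3, 4, 5, 7}) = 2
G(11) = mex({0, 1, 2, 3, 4, 5}) = 6
G(12) = mex({0, 1, 2, 3, 5, 6, 7}) = 4
G(13) = mex({0, 2, 3, 4, 6, 7}) = 1
G(14) = mex({0, 1, 4, 5, 6, 7}) = 2
G(15) = mex({0, 1, 2, 3, 4, 5, 6}) = 7
G(16) = mex({0, 2, 3, 5, 6, 7}) = 1
G(17) = mex({0, 1, 2, 3, 5, 6, 7}) = 4
G(18) = mex({0, 1, 2, 4, 5, 6}) = 3
G(19) = mex({0, 1, 3, 4, 5, 7}) = 2
G(20) = mex({0, 2, 3, 4, 5, 6, 7}) = 1
G(21) = mex({0, 1, 2, 3, 5, 6, 7}) = 4
G(22) = mex({0, 1, 2, 3, 4, 5, 7}) = 6
G(23) = mex({0, 1, 2, 3, 4, 5, 6}) = 7
G(24) = mex({0, 1, 2, 3, 5, 6, 7}) = 4
G(25) = mex({0, 2, 3, 4, 6, 7}) = 1
G(26) = mex({0, 1, 3, 4, 5, 6, 7}) = 2
G(27) = mex({0, 1, 2, 3, 4, 5, 6, 7}) = 8
G(28) = mex({0, 1, 2, 3, 4, 6, 7, 8}) = 5
G(29) = mex({0, 1, 2, 3, 5, 6, 7, 8, 9}) = 4
G(30) = mex({0, 1, 2, 3, 4, 5, 6, 9, 10}) = 7
G(31) = mex({0, 1, 3, 4, 5, 7, 10, 11}) = 2
Therefore G(31) = 2.

2


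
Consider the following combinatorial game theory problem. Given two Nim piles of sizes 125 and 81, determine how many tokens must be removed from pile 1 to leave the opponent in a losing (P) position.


Piles: 125 and 81
Current XOR: 125 XOR 81 = 44 (non-zero, so this is an N-position).
To make the XOR zero, we need to find a move that balances the piles.
For pile 1 (size 125): target = 125 XOR 44 = 81
We reduce pile 1 from 125 to 81.
Tokens removed: 125 - 81 = 44
Verification: 81 XOR 81 = 0

44


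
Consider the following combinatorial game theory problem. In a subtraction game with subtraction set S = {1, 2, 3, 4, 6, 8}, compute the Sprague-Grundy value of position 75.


The subtraction set is S = {1, 2, 3, 4, 6, 8}.
G(k) = mex{ G(k - s) : s in S, s <= k }. We compute iteratively: G(0) = 0.
G(1) = mex({0}) = 1
G(2) = mex({0, 1}) = 2
G(3) = mex({0, 1, 2}) = 3
G(4) = mex({0, 1, 2, 3}) = 4
G(5) = mex({1, 2, 3, 4}) = 0
G(6) = mex({0, 2, 3, 4}) = 1
G(7) = mex({0, 1, 3, 4}) = 2
G(8) = mex({0, 1, 2, 4}) = 3
G(9) = mex({0, 1, 2, 3}) = 4
G(10) = mex({1, 2, 3, 4}) = 0
G(11) = mex({0, 2, 3, 4}) = 1
G(12) = mex({0, 1, 3, 4}) = 2
Observe that G(5)..G(12) = 0, 1, 2, 3, 4, 0, 1, 2 repeats G(0)..G(7) = 0, 1, 2, 3, 4, 0, 1, 2.
For k >= max(S) = 8, G(k) is determined by the previous 8 values G(k-8)..G(k-1); a window of 8 consecutive values has recurred shifted by 5, so by induction G(k + 5) = G(k) for all k >= 0: the sequence is periodic from the start with period 5.
One period: G(0..4) = 0, 1, 2, 3, 4.
75 mod 5 = 0, so G(75) = G(0) = 0.

0


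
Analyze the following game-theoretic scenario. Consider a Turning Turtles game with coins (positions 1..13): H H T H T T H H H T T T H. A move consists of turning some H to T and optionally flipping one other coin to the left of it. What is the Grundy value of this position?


Coins: H H T H T T H H H T T T H
Key fact: a single head at position k behaves exactly like a Nim heap of size k (turning it to T and optionally flipping a coin at j < k corresponds to moving the heap from k to j, or to 0), and heads combine as a disjunctive sum (two heads at the same place would cancel, matching j XOR j = 0). So the Nim-value is the XOR of the 1-indexed positions of the heads.
Face-up positions (1-indexed): [1, 2, 4, 7, 8, 9, 13]
XOR 0 with 1: 0 XOR 1 = 1
XOR 1 with 2: 1 XOR 2 = 3
XOR 3 with 4: 3 XOR 4 = 7
XOR 7 with 7: 7 XOR 7 = 0
XOR 0 with 8: 0 XOR 8 = 8
XOR 8 with 9: 8 XOR 9 = 1
XOR 1 with 13: 1 XOR 13 = 12
Nim-value = 12

12


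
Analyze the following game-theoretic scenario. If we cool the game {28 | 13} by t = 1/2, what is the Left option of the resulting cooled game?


Original game: {28 | 13} (a switch {a | b} with a > b).
Cooling by t (for t below the temperature (a - b)/2 = 15/2) taxes each move by t: {a | b} cooled by t is {a - t | b + t}.
Cooling amount: t = 1/2
Cooled Left option: 28 - 1/2 = 55/2
Cooled Right option: 13 + 1/2 = 27/2
Cooled game: {55/2 | 27/2}
Left option = 55/2

55/2


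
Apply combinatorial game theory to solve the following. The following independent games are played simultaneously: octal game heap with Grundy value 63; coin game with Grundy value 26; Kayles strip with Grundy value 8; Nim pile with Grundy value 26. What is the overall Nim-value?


By the Sprague-Grundy theorem, the Grundy value of a sum of games is the XOR of individual Grundy values.
octal game heap: Grundy value = 63. Running XOR: 0 XOR 63 = 63
coin game: Grundy value = 26. Running XOR: 63 XOR 26 = 37
Kayles strip: Grundy value = 8. Running XOR: 37 XOR 8 = 45
Nim pile: Grundy value = 26. Running XOR: 45 XOR 26 = 55
The combined Grundy value is 55.

55


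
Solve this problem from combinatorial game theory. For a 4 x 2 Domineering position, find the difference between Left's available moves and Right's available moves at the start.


Board is 4 x 2 (rows x cols).
Left (vertical) placements: (rows-1) * cols = 3 * 2 = 6
Right (horizontal) placements: rows * (cols-1) = 4 * 1 = 4
Advantage = Left - Right = 6 - 4 = 2

2


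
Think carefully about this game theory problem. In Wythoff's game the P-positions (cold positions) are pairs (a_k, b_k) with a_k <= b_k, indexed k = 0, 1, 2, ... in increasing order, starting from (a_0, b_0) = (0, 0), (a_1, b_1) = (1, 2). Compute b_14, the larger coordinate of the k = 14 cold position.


By Wythoff's theorem, a_k = floor(k * phi) and b_k = floor(k * phi^2) = a_k + k, where phi = (1 + sqrt(5))/2 is the golden ratio.
phi = (1 + sqrt(5))/2 = 1.618034
phi^2 = phi + 1 = 2.618034
k = 14
k * phi^2 = 14 * 2.618034 = 36.652476
b_14 = floor(k * phi^2) = 36 (check: a_14 + k = 22 + 14 = 36)

36


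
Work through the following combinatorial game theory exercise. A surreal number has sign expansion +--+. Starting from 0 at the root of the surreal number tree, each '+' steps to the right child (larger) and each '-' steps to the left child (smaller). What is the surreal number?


Sign expansion: +--+
Rule: track bounds (lo, hi), initially (-inf, +inf). On '+', the current value becomes lo and we move to the simplest number in (value, hi): value + 1 if hi = +inf, otherwise the midpoint (value + hi)/2. On '-', the current value becomes hi and we move to value - 1 if lo = -inf, otherwise the midpoint (lo + value)/2.
Start at 0.
Step 1: sign = +, move right. Bounds: (0, +inf). Value = 1
Step 2: sign = -, move left. Bounds: (0, 1). Value = 1/2
Step 3: sign = -, move left. Bounds: (0, 1/2). Value = 1/4
Step 4: sign = +, move right. Bounds: (1/4, 1/2). Value = 3/8
The surreal number with sign expansion +--+ is 3/8.

3/8


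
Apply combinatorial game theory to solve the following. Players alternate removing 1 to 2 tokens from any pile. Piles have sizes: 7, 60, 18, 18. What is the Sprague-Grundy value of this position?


Subtraction set: {1, 2}
For this subtraction set, G(n) = n mod 3 (period = max + 1 = 3).
Pile 1 (size 7): G(7) = 7 mod 3 = 1
Pile 2 (size 60): G(60) = 60 mod 3 = 0
Pile 3 (size 18): G(18) = 18 mod 3 = 0
Pile 4 (size 18): G(18) = 18 mod 3 = 0
Total Grundy value = XOR of all: 1 XOR 0 XOR 0 XOR 0 = 1

1


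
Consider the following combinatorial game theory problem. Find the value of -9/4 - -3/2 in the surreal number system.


x = -9/4, y = -3/2
Converting to common denominator: 4
x = -9/4, y = -6/4
x - y = -9/4 - -3/2 = -3/4

-3/4


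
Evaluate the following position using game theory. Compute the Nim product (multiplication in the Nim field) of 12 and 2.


Nim multiplication is bilinear over XOR: (u XOR v) * w = (u*w) XOR (v*w).
So we split each operand into its bit components and XOR the pairwise Nim products.
12 = 4 + 8 (as XOR of powers of 2).
2 = 2 (as XOR of powers of 2).
Using the standard Nim-product table on single bits:
  2*2 = 3,   2*4 = 8,   2*8 = 12,
  4*4 = 6,   4*8 = 11,  8*8 = 13,
and  1*x = x (identity), k*l = l*k (commutative).
Pairwise Nim products:
  4 * 2 = 8
  8 * 2 = 12
XOR them: 8 XOR 12 = 4.
Result: 12 * 2 = 4 (in Nim).

4


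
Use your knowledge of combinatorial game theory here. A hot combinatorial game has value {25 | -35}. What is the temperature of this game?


The game is {25 | -35}, a switch {a | b} with numbers a > b.
Cooling {a | b} by t gives {a - t | b + t}, which stops being hot when a - t = b + t, i.e. at t = (a - b)/2. So the temperature of a switch is (a - b)/2.
Temperature = (Left option - Right option) / 2
= (25 - (-35)) / 2
= 60 / 2
= 30

30


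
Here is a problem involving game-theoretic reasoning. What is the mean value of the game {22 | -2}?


Game = {22 | -2}, a switch {a | b} with numbers a > b.
Its thermograph has left wall a - t and right wall b + t, which meet at t = (a - b)/2, where both equal (a + b)/2. So the mast (mean value) is at (a + b)/2.
Mean = (22 + (-2))/2 = 20/2 = 10

10


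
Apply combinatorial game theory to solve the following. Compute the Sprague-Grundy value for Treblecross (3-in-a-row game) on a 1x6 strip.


Treblecross: place X on empty cells; 3-in-a-row wins.
Playing within two cells of an existing X lets the opponent win at once, so sensible play treats the cells i-2..i+2 around each X as dead. The player left with no safe cell loses, so this is a normal-play take-away game on strips of safe cells.
Placing X at cell i (0-indexed) of a strip of k safe cells leaves independent strips of sizes max(0, i-2) and max(0, k-i-3). Hence G(k) = mex{ G(max(0,i-2)) XOR G(max(0,k-i-3)) : 0 <= i < k }, with G(0) = 0.
G(1): splits (0,0):0^0=0 -> mex({0}) = 1
G(2): splits (0,0):0^0=0 -> mex({0}) = 1
G(3): splits (0,0):0^0=0 -> mex({0}) = 1
G(4): splits (0,1):0^1=1 (0,0):0^0=0 -> mex({0, 1}) = 2
G(5): splits (0,2):0^1=1 (0,1):0^1=1 (0,0):0^0=0 -> mex({0, 1}) = 2
G(6) = mex({1}) = 0
Therefore G(6) = 0.

0


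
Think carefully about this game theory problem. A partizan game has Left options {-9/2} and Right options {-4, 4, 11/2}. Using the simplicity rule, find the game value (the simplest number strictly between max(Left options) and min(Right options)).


Left options: {-9/2}, max = -9/2
Right options: {-4, 4, 11/2}, min = -4
All options are numbers and max(Left) < min(Right), so by the simplicity theorem the value is the simplest (earliest-born) number strictly between -9/2 and -4.
No integer lies strictly between -9/2 and -4, so the value is the dyadic rational m/2^k in the interval with the smallest k (then m odd); search k = 1, 2, ...:
Denominator 2: no odd multiple of 1/2 lies strictly between -9/2 and -4.
Denominator 4: -17/4 lies strictly between -9/2 and -4 -- found.
The simplest number in the interval is -17/4.
Game value = -17/4

-17/4


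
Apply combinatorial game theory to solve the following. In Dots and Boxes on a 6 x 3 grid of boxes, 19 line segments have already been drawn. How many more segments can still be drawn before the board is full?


Grid: 6 x 3 boxes, i.e. 7 rows and 4 columns of dots.
Horizontal edges: (rows + 1) * cols = 7 * 3 = 21
Vertical edges: rows * (cols + 1) = 6 * 4 = 24
Total edges: 21 + 24 = 45
Edges drawn: 19
Remaining: 45 - 19 = 26

26


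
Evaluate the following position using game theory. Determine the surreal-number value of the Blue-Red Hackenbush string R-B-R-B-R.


Edges (from ground): R-B-R-B-R
By Berlekamp's sign-expansion rule, a Blue-Red Hackenbush stalk has the value of the surreal number whose sign sequence is the edge sequence with B -> + and R -> -.
Sign sequence: -+-+-
Trace the sign expansion in the surreal number tree, starting from 0:
Edge 1: R (sign -) -> bounds (-inf, 0), value = -1
Edge 2: B (sign +) -> bounds (-1, 0), value = -1/2
Edge 3: R (sign -) -> bounds (-1, -1/2), value = -3/4
Edge 4: B (sign +) -> bounds (-3/4, -1/2), value = -5/8
Edge 5: R (sign -) -> bounds (-3/4, -5/8), value = -11/16
Game value = -11/16

-11/16


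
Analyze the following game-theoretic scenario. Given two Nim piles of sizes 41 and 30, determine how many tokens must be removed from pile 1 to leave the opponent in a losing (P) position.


Piles: 41 and 30
Current XOR: 41 XOR 30 = 55 (non-zero, so this is an N-position).
To make the XOR zero, we need to find a move that balances the piles.
For pile 1 (size 41): target = 41 XOR 55 = 30
We reduce pile 1 from 41 to 30.
Tokens removed: 41 - 30 = 11
Verification: 30 XOR 30 = 0

11


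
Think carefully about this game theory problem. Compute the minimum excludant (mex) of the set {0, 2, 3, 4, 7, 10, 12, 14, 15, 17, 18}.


Set = {0, 2, 3, 4, 7, 10, 12, 14, 15, 17, 18}
0 is in the set.
1 is NOT in the set. This is the mex.
mex = 1

1


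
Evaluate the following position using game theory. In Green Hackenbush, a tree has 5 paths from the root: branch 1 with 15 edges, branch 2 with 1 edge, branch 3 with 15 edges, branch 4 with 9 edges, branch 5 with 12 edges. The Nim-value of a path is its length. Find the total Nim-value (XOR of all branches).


The tree has 5 branches from the ground vertex.
In Green Hackenbush, the Nim-value of a simple path of length k is k.
Branch 1: length 15, Nim-value = 15
Branch 2: length 1, Nim-value = 1
Branch 3: length 15, Nim-value = 15
Branch 4: length 9, Nim-value = 9
Branch 5: length 12, Nim-value = 12
Total Nim-value = XOR of all branch values:
0 XOR 15 = 15
15 XOR 1 = 14
14 XOR 15 = 1
1 XOR 9 = 8
8 XOR 12 = 4
Nim-value of the tree = 4

4
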